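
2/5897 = 2/5897=0.00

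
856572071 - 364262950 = 492309121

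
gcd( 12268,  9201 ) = 3067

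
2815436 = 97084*29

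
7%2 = 1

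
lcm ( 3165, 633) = 3165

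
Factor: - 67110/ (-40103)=2^1*3^1 * 5^1*7^( - 1)*17^(-1)*337^( - 1 )*2237^1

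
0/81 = 0 = 0.00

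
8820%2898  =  126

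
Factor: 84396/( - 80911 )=-2^2* 3^1 *13^1*541^1*80911^ (  -  1)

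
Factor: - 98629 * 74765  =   - 7373997185  =  - 5^1*19^2 * 29^1 * 179^1*787^1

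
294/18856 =147/9428=0.02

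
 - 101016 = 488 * ( - 207) 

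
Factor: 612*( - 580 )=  - 354960 = -2^4*3^2*5^1 *17^1*29^1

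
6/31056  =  1/5176 = 0.00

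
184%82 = 20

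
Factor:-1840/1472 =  -5/4 = -2^ (- 2 ) * 5^1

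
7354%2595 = 2164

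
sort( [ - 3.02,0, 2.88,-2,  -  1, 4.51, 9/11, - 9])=[ - 9,- 3.02, - 2, - 1 , 0,  9/11,2.88, 4.51] 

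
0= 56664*0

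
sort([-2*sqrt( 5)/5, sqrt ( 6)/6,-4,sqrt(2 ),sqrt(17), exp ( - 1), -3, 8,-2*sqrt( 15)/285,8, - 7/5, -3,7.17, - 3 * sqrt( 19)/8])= [  -  4,-3, - 3, - 3*sqrt ( 19 )/8,- 7/5,-2 * sqrt( 5)/5,  -  2  *sqrt (15)/285, exp( - 1), sqrt( 6)/6 , sqrt( 2),sqrt( 17),  7.17, 8, 8]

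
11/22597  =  11/22597=0.00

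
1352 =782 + 570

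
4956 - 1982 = 2974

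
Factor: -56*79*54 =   -  238896 = - 2^4 * 3^3*7^1*79^1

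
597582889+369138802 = 966721691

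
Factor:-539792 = -2^4*11^1 * 3067^1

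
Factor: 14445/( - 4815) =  - 3 = -3^1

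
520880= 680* 766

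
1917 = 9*213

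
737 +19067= 19804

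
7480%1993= 1501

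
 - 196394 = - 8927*22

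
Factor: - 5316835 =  - 5^1 * 17^1*71^1 * 881^1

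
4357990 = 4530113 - 172123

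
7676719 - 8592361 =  - 915642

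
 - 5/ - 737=5/737  =  0.01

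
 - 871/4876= -1 +4005/4876 = - 0.18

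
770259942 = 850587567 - 80327625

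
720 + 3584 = 4304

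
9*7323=65907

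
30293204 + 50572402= 80865606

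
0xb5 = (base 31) 5q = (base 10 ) 181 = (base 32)5L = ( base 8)265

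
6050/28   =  3025/14 = 216.07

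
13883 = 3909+9974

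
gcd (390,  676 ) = 26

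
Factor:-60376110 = -2^1*3^1*5^1*19^1*73^1*1451^1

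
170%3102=170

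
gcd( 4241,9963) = 1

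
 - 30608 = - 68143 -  - 37535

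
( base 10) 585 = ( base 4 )21021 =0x249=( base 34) H7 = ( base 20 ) 195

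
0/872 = 0=0.00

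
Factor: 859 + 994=17^1 *109^1 = 1853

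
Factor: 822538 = 2^1*89^1 * 4621^1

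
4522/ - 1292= -7/2 = - 3.50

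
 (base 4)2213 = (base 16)a7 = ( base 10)167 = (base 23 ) 76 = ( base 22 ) 7D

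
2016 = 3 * 672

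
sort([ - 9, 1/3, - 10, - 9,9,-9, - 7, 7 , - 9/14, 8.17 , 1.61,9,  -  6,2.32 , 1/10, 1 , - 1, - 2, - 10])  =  [ - 10,-10, - 9, - 9, -9, - 7, - 6, - 2, - 1 , - 9/14,1/10, 1/3, 1,  1.61,2.32,7,8.17, 9,9 ] 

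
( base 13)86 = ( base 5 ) 420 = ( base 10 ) 110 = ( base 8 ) 156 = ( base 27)42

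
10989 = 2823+8166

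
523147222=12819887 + 510327335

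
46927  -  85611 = -38684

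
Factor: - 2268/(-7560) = 3/10 = 2^ (-1 )*3^1*5^( - 1)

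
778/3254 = 389/1627 = 0.24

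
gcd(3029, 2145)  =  13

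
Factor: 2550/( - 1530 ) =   -  3^( - 1)*5^1 = - 5/3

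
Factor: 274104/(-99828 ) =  - 2^1 * 3^4*59^( - 1) = -162/59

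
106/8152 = 53/4076 = 0.01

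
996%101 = 87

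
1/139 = 1/139=0.01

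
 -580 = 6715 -7295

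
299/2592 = 299/2592  =  0.12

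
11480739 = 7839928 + 3640811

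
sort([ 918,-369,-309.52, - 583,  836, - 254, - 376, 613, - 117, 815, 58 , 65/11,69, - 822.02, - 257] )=[- 822.02,-583, - 376,-369,-309.52,-257, - 254 ,-117,  65/11,58,69, 613,815,836, 918]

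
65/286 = 5/22 = 0.23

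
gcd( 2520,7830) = 90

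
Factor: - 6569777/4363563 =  - 3^( -1)*683^1*9619^1*1454521^( - 1)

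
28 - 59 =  - 31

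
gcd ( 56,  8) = 8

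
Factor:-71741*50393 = -3615244213=- 7^1*23^1*313^1*71741^1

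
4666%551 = 258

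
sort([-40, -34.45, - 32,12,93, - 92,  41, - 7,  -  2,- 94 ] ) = [ - 94, - 92 ,-40, - 34.45, - 32,-7, - 2, 12,41,93 ] 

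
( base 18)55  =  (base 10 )95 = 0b1011111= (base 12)7b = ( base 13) 74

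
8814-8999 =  - 185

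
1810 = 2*905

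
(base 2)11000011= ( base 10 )195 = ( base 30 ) 6f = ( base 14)dd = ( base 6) 523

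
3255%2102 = 1153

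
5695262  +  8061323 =13756585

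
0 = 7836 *0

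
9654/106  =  91  +  4/53 = 91.08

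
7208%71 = 37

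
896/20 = 44 + 4/5 = 44.80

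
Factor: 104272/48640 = 2^( - 5)*5^( - 1)*7^3  =  343/160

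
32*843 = 26976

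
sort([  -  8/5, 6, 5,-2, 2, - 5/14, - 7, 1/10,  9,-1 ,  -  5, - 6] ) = [ - 7,  -  6, - 5, - 2, - 8/5,  -  1,  -  5/14,1/10, 2, 5, 6, 9] 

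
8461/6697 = 8461/6697 = 1.26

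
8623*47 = 405281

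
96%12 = 0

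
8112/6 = 1352 = 1352.00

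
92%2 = 0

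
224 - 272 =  - 48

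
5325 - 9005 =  - 3680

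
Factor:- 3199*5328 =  - 2^4*3^2 * 7^1 * 37^1*457^1 = - 17044272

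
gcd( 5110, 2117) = 73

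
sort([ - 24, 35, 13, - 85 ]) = [ - 85, - 24,13, 35 ]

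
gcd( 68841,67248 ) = 9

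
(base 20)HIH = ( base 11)5435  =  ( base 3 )100211211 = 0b1110000001001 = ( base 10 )7177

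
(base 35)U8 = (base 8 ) 2042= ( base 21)288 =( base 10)1058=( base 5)13213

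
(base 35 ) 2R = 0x61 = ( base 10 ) 97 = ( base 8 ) 141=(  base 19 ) 52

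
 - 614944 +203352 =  - 411592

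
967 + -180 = 787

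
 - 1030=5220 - 6250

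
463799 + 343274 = 807073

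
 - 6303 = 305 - 6608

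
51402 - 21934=29468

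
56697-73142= - 16445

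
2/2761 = 2/2761  =  0.00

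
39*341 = 13299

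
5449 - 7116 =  - 1667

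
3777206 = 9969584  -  6192378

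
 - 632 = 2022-2654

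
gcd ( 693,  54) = 9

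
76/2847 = 76/2847 = 0.03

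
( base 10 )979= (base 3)1100021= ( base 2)1111010011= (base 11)810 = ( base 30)12j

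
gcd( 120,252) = 12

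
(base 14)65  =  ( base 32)2p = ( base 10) 89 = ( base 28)35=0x59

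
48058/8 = 24029/4 = 6007.25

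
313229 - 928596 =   -  615367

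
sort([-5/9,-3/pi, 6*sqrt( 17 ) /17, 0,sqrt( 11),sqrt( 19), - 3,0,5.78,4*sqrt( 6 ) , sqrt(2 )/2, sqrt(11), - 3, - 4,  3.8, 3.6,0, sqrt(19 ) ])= [-4, - 3, - 3 ,-3/pi, - 5/9, 0, 0, 0,sqrt( 2)/2,6*sqrt( 17 )/17, sqrt(11 ), sqrt(11 ), 3.6, 3.8, sqrt (19), sqrt(19), 5.78 , 4 * sqrt(6 )]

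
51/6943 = 51/6943 = 0.01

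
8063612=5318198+2745414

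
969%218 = 97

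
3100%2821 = 279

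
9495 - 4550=4945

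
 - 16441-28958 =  - 45399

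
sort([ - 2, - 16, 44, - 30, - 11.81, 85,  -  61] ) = [ -61,-30, - 16, - 11.81, - 2, 44, 85] 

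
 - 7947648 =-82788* 96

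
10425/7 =10425/7= 1489.29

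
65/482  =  65/482 = 0.13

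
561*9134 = 5124174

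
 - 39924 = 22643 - 62567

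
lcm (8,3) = 24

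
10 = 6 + 4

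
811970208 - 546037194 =265933014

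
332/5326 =166/2663 = 0.06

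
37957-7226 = 30731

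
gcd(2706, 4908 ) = 6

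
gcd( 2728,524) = 4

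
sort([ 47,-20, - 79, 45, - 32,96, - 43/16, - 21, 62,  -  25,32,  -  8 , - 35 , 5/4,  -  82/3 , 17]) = [-79, - 35, - 32, - 82/3, - 25, - 21, - 20, - 8, - 43/16, 5/4,17,32,45, 47,62, 96 ]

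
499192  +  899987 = 1399179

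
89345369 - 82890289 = 6455080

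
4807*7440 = 35764080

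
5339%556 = 335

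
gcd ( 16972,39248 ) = 4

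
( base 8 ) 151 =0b1101001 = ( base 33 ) 36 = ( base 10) 105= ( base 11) 96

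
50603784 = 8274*6116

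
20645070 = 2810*7347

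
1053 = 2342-1289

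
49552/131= 378+34/131 = 378.26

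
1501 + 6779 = 8280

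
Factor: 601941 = 3^1*283^1*709^1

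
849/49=17 + 16/49 =17.33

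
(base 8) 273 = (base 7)355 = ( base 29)6d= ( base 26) 75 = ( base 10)187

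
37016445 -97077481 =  - 60061036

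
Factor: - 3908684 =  - 2^2*13^1*75167^1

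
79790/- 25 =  - 3192+2/5  =  - 3191.60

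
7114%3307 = 500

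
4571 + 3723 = 8294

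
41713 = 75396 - 33683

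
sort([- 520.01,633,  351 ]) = [ - 520.01,351,633] 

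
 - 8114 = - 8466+352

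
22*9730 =214060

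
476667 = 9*52963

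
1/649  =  1/649 = 0.00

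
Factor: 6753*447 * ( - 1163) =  - 3510621333 = - 3^2*149^1 * 1163^1 * 2251^1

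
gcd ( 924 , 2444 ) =4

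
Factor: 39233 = 39233^1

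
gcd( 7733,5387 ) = 1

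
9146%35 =11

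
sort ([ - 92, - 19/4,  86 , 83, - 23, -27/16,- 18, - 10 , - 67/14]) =[ - 92, - 23, - 18, - 10, - 67/14, - 19/4, - 27/16, 83, 86 ]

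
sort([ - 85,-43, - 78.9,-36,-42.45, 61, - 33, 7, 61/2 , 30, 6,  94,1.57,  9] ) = [ - 85,-78.9,-43, - 42.45,  -  36, - 33, 1.57, 6,  7, 9, 30,  61/2,61, 94 ] 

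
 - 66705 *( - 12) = 800460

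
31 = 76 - 45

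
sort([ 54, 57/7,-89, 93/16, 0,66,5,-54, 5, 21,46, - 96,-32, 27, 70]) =[ - 96,  -  89, - 54,-32, 0, 5, 5, 93/16, 57/7, 21,27, 46, 54,66, 70 ] 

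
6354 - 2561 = 3793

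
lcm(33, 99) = 99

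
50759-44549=6210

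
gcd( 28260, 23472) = 36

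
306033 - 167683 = 138350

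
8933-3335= 5598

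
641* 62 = 39742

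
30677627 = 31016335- 338708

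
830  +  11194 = 12024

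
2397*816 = 1955952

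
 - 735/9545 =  - 1 + 1762/1909 = - 0.08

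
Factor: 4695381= 3^3*23^1*7561^1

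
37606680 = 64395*584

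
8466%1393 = 108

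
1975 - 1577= 398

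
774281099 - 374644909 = 399636190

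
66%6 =0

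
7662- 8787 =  - 1125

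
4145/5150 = 829/1030 = 0.80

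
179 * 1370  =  245230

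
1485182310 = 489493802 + 995688508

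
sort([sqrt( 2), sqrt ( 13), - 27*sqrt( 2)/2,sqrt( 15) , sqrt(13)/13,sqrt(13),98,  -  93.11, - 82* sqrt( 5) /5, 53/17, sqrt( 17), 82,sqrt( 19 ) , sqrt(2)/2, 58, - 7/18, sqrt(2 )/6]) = [ -93.11, - 82*sqrt(5)/5,-27*sqrt(2) /2, - 7/18, sqrt ( 2)/6, sqrt( 13 )/13 , sqrt(2)/2 , sqrt( 2 ), 53/17,sqrt( 13), sqrt ( 13), sqrt (15),sqrt( 17),  sqrt( 19 ),  58, 82,98]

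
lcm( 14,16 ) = 112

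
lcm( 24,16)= 48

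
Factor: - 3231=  - 3^2*359^1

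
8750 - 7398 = 1352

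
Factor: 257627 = 257627^1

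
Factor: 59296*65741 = 3898178336= 2^5 * 13^2*17^1*109^1*389^1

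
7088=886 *8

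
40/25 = 1  +  3/5 = 1.60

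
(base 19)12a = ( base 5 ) 3114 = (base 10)409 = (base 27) F4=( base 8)631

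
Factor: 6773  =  13^1*521^1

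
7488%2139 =1071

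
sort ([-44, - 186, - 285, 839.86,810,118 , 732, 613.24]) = [ - 285, - 186 , - 44,118, 613.24,  732,810,839.86]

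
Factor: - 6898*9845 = - 2^1* 5^1*  11^1*179^1*3449^1  =  - 67910810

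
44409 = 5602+38807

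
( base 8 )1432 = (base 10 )794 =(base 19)23f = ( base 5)11134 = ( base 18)282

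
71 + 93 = 164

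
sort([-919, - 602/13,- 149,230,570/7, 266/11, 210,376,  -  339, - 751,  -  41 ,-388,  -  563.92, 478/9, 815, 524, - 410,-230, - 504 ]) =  [ - 919, - 751, - 563.92, - 504,- 410, - 388,-339 , - 230,  -  149,  -  602/13 , - 41, 266/11, 478/9,570/7,210,230, 376 , 524, 815]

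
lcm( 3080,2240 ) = 24640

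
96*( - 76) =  - 7296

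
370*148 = 54760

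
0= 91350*0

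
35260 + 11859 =47119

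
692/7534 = 346/3767 = 0.09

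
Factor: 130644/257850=2^1*3^(-1 )*5^( -2)*19^1= 38/75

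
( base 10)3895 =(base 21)8HA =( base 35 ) 36a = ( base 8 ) 7467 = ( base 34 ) 3cj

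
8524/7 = 8524/7 = 1217.71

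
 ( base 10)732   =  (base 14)3A4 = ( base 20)1GC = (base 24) 16C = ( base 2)1011011100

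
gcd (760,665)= 95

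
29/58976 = 29/58976=0.00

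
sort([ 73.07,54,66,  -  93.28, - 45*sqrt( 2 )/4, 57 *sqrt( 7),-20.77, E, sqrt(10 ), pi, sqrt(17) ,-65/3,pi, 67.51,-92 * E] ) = [ - 92*E, - 93.28,-65/3, - 20.77,-45 *sqrt( 2)/4,E, pi,pi,sqrt( 10),sqrt ( 17),  54, 66,  67.51, 73.07,57 *sqrt( 7 )] 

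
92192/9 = 92192/9 = 10243.56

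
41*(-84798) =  - 3476718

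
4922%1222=34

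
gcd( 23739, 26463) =3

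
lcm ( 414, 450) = 10350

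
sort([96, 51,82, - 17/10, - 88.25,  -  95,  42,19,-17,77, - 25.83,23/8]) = [ - 95,-88.25, - 25.83,- 17, - 17/10, 23/8, 19,42,  51,  77 , 82,96 ] 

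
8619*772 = 6653868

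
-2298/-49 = 46 + 44/49 = 46.90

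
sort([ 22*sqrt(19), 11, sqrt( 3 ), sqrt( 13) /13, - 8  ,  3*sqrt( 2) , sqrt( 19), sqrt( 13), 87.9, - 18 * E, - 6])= [ - 18 * E,  -  8, - 6, sqrt( 13)/13, sqrt(3), sqrt(13 ),  3 * sqrt(2 ),sqrt( 19),11, 87.9, 22*sqrt( 19) ]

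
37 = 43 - 6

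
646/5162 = 323/2581 = 0.13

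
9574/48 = 4787/24= 199.46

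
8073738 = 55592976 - 47519238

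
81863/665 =81863/665 = 123.10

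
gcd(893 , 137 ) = 1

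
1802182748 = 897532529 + 904650219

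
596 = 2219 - 1623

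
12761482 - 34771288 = - 22009806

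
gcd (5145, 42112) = 7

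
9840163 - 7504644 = 2335519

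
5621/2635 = 2 + 351/2635 = 2.13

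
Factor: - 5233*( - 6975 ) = 36500175 = 3^2*5^2*31^1 * 5233^1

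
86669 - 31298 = 55371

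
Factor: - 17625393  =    -  3^2* 197^1*9941^1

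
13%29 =13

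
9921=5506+4415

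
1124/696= 281/174 = 1.61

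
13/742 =13/742= 0.02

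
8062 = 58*139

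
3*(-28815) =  - 86445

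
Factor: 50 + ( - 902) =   -  852 = - 2^2*3^1 * 71^1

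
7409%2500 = 2409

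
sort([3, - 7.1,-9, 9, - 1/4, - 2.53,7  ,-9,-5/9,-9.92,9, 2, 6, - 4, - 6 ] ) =[-9.92, - 9,-9, - 7.1 ,-6, - 4, - 2.53, - 5/9, -1/4,2,3 , 6,7,9 , 9 ] 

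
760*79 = 60040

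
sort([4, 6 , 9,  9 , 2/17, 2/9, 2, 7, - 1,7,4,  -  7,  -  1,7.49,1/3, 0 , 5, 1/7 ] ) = [-7 , - 1, - 1,0, 2/17, 1/7,2/9, 1/3,2,4, 4 , 5, 6, 7,7 , 7.49,9,  9]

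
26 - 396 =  - 370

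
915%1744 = 915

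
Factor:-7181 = - 43^1*167^1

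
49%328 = 49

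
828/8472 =69/706 = 0.10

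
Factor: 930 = 2^1*3^1*5^1*31^1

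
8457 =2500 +5957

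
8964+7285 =16249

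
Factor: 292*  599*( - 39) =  -6821412 = - 2^2*3^1 *13^1*73^1 * 599^1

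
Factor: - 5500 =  - 2^2*5^3*11^1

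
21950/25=878= 878.00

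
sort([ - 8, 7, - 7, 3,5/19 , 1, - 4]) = [ - 8, - 7, - 4, 5/19,1, 3,7]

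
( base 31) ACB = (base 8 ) 23411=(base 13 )4719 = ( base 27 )DJ3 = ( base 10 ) 9993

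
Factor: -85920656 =  -  2^4 * 5370041^1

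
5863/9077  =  5863/9077 = 0.65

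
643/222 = 2+199/222 = 2.90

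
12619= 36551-23932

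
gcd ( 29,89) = 1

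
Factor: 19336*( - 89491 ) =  - 2^3 * 2417^1 * 89491^1 = - 1730397976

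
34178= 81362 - 47184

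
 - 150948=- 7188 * 21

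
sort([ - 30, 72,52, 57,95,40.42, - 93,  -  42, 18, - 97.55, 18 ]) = [-97.55, -93,  -  42,-30, 18,18, 40.42, 52, 57,72,95]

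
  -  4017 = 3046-7063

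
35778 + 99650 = 135428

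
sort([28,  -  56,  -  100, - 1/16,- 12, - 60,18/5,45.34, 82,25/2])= [ - 100, - 60, - 56, - 12,-1/16,18/5, 25/2, 28,45.34 , 82] 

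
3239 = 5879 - 2640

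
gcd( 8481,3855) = 771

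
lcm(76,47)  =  3572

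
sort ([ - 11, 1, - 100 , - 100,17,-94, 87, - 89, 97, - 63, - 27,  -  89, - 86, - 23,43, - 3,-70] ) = [ - 100 , - 100,-94, - 89, - 89,  -  86, - 70, - 63,-27,-23, - 11, - 3,1, 17,43,87,97]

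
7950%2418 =696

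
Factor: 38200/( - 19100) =-2^1 = - 2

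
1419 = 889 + 530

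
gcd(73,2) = 1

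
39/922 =39/922 =0.04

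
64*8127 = 520128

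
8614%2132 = 86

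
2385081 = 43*55467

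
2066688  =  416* 4968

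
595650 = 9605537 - 9009887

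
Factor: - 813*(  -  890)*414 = 299557980  =  2^2*3^3*5^1*23^1*89^1 * 271^1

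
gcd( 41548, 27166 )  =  1598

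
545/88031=545/88031 = 0.01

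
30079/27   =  1114 + 1/27=1114.04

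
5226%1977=1272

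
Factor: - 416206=-2^1*7^2*31^1*137^1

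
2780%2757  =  23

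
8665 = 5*1733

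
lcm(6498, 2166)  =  6498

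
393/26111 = 393/26111 =0.02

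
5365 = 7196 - 1831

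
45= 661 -616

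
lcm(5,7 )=35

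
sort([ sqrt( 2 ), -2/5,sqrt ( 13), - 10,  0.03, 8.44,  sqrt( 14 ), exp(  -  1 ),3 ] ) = [ - 10, - 2/5,0.03,exp(-1 )  ,  sqrt( 2), 3,  sqrt (13),sqrt(14), 8.44] 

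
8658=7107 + 1551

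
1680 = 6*280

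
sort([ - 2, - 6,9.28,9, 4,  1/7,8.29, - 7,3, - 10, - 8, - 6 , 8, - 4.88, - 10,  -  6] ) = [-10,  -  10, - 8, - 7, - 6,  -  6,-6, - 4.88, - 2,1/7,3,4,8,  8.29,9, 9.28 ]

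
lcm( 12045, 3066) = 168630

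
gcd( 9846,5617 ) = 1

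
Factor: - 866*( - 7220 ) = 6252520 =2^3 * 5^1*19^2*433^1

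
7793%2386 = 635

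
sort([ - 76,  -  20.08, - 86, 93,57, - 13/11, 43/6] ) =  [ - 86, - 76, - 20.08, - 13/11, 43/6, 57, 93 ] 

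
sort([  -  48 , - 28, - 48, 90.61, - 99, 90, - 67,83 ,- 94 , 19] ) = [ - 99, - 94, - 67, -48, - 48, - 28, 19, 83, 90 , 90.61]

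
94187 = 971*97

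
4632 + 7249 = 11881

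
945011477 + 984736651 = 1929748128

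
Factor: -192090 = -2^1 * 3^1*5^1*19^1 * 337^1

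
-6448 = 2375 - 8823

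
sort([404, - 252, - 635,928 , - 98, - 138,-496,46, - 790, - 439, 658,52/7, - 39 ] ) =[-790,-635, - 496,-439,-252, - 138, -98, - 39, 52/7, 46, 404, 658,928 ] 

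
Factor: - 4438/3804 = - 7/6 = -2^( - 1 )*3^( - 1) * 7^1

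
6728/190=35  +  39/95 =35.41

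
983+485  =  1468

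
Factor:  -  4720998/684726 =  - 7^(-2 ) * 17^( - 1)*137^( - 1 ) * 786833^1= -786833/114121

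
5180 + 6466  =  11646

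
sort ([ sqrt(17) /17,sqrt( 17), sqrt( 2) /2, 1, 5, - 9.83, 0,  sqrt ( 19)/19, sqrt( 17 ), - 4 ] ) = [ - 9.83, -4, 0, sqrt( 19)/19, sqrt(17) /17 , sqrt( 2)/2,1,  sqrt( 17), sqrt(17), 5 ] 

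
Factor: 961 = 31^2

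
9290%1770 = 440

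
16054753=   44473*361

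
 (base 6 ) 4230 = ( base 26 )1AI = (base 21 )239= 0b1110111010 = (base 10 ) 954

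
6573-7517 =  - 944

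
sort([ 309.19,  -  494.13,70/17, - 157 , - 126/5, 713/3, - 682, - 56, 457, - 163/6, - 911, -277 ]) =[ - 911, - 682, - 494.13 ,- 277, - 157, - 56, - 163/6,  -  126/5 , 70/17, 713/3 , 309.19, 457 ] 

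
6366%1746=1128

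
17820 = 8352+9468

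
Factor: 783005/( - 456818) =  - 2^( - 1)*5^1*156601^1 * 228409^( - 1)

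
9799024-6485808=3313216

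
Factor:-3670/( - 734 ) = 5^1 = 5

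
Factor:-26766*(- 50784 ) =2^6*3^3*23^2*1487^1 = 1359284544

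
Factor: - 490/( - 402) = 3^( -1)*5^1*7^2*67^(-1) = 245/201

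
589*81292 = 47880988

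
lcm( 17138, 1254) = 51414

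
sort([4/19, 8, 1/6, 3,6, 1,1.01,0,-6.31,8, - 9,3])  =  [ - 9, - 6.31,0,1/6,  4/19 , 1,  1.01,  3,3, 6, 8,8]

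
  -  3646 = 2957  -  6603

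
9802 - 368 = 9434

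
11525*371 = 4275775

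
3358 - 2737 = 621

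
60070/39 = 1540 + 10/39= 1540.26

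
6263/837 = 7 + 404/837  =  7.48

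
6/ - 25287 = -2/8429 =-0.00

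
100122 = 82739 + 17383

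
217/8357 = 217/8357=0.03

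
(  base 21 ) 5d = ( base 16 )76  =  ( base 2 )1110110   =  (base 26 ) 4E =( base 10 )118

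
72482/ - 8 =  - 9061 + 3/4=- 9060.25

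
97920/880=111 + 3/11= 111.27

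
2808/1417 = 1 + 107/109 = 1.98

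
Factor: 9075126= 2^1*3^1  *31^1*97^1 * 503^1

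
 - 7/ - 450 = 7/450 = 0.02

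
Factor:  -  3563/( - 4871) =7^1  *509^1*4871^(-1)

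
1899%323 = 284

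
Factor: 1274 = 2^1 * 7^2*13^1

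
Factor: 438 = 2^1 *3^1*73^1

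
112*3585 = 401520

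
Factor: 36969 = 3^1*12323^1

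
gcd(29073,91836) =3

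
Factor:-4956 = -2^2*3^1*7^1 *59^1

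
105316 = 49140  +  56176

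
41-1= 40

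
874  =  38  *23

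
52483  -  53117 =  - 634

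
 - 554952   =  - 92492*6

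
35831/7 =35831/7=5118.71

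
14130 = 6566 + 7564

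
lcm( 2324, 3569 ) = 99932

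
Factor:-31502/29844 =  - 19/18 = -2^(-1 )*3^( - 2 )  *  19^1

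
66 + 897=963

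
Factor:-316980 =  - 2^2*3^3*5^1*587^1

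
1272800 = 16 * 79550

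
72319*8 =578552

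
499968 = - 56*( - 8928 ) 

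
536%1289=536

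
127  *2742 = 348234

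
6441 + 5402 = 11843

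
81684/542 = 40842/271 = 150.71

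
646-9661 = -9015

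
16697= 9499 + 7198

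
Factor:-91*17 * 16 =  - 24752 = -2^4*7^1*13^1*17^1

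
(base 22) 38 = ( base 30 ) 2e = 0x4a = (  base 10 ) 74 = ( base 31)2c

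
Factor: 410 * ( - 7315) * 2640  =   -7917756000 = - 2^5 * 3^1*5^3  *  7^1 *11^2*19^1*41^1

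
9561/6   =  3187/2 = 1593.50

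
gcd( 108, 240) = 12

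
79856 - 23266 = 56590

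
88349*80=7067920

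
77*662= 50974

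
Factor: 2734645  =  5^1*251^1*2179^1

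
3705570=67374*55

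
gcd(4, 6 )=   2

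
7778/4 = 3889/2 = 1944.50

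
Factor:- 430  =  -2^1*5^1*43^1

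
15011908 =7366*2038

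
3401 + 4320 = 7721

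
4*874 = 3496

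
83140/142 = 41570/71 = 585.49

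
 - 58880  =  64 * ( - 920) 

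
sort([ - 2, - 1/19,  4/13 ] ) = [ -2,-1/19,4/13]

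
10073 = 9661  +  412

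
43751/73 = 599 + 24/73  =  599.33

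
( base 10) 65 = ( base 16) 41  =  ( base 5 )230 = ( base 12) 55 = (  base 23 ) 2j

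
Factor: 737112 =2^3*3^1*30713^1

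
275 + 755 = 1030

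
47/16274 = 47/16274 = 0.00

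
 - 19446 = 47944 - 67390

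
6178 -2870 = 3308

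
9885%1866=555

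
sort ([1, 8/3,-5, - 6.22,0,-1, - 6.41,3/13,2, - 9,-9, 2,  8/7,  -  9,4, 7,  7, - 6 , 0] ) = [ - 9,- 9,  -  9,-6.41 , - 6.22 ,-6,  -  5, - 1 , 0,0, 3/13,1,8/7,2,  2, 8/3, 4, 7,7]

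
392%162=68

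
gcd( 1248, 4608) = 96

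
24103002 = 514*46893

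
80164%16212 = 15316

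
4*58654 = 234616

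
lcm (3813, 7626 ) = 7626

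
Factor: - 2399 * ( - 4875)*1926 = 2^1*3^3*5^3*13^1*107^1*2399^1 = 22524810750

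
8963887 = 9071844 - 107957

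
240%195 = 45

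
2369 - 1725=644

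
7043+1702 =8745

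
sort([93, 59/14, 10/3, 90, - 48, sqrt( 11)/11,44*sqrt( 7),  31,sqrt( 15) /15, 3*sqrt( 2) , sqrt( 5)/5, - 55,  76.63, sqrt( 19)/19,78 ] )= [-55,  -  48, sqrt( 19)/19, sqrt( 15 ) /15,sqrt( 11 )/11, sqrt( 5)/5,10/3,  59/14,3*sqrt(2),31,76.63, 78, 90,93,44 * sqrt( 7 )]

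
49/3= 16  +  1/3= 16.33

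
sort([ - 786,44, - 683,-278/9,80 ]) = [ - 786, - 683 , - 278/9, 44 , 80]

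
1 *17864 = 17864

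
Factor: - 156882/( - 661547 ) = 2^1*3^1*11^1*2377^1*661547^(-1)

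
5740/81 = 70+70/81  =  70.86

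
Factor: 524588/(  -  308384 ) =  - 313/184  =  -2^ ( - 3)*23^(-1)*313^1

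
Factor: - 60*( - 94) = 2^3*3^1*5^1*47^1   =  5640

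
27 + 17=44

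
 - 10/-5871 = 10/5871=0.00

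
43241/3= 43241/3 = 14413.67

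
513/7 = 73 + 2/7 = 73.29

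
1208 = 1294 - 86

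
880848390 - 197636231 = 683212159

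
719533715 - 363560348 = 355973367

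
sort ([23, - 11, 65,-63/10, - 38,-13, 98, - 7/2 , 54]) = [ - 38, - 13, - 11,-63/10,  -  7/2,23,54,65,98] 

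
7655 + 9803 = 17458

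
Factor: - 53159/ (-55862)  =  59/62 = 2^( - 1)  *  31^( - 1 )*59^1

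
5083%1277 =1252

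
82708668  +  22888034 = 105596702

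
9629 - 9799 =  -170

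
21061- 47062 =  - 26001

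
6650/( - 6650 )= -1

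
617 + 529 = 1146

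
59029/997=59 + 206/997 =59.21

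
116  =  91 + 25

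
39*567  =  22113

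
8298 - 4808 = 3490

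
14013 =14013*1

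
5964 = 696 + 5268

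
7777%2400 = 577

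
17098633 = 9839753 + 7258880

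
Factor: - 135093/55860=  - 2^( - 2 ) * 5^( - 1 )*19^( - 1 ) * 919^1 = -  919/380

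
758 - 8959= - 8201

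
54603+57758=112361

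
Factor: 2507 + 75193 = 2^2*3^1*5^2*7^1* 37^1=77700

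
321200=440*730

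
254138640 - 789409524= - 535270884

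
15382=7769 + 7613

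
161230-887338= - 726108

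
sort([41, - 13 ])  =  [ - 13,41 ] 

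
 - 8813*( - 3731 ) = 32881303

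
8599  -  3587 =5012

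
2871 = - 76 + 2947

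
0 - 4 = - 4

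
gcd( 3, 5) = 1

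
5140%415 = 160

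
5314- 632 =4682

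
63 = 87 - 24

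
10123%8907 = 1216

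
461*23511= 10838571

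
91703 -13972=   77731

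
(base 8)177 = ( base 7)241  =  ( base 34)3P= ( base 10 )127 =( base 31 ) 43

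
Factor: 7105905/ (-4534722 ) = -2^(-1 )*5^1  *19^1*191^(  -  1)*1319^( - 1)*8311^1 = - 789545/503858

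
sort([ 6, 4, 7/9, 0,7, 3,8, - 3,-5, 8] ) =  [ - 5,-3, 0,7/9, 3, 4, 6,7,  8, 8]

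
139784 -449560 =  -309776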